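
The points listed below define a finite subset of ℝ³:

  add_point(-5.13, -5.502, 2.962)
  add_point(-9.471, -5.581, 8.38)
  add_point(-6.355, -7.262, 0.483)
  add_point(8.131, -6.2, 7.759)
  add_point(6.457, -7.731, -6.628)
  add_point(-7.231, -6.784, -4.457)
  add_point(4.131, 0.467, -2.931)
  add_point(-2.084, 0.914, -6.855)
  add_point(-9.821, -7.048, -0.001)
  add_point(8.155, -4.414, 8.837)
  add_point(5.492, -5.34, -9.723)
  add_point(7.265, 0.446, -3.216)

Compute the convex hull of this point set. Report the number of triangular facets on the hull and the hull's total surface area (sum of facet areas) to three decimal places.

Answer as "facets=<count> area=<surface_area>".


11 of the 12 inputs are extreme points: [1, 2, 3, 4, 5, 6, 7, 8, 9, 10, 11].

Per-facet area ½‖(b−a)×(c−a)‖:
  f1: (p1, p7, p8) → 51.2122
  f2: (p5, p7, p8) → 20.9672
  f3: (p5, p4, p8) → 27.9540
  f4: (p3, p1, p9) → 18.3714
  f5: (p3, p11, p9) → 13.4142
  f6: (p3, p11, p4) → 56.6303
  f7: (p6, p11, p7) → 7.0639
  f8: (p6, p1, p7) → 66.2392
  f9: (p6, p11, p9) → 20.4952
  f10: (p6, p1, p9) → 112.6401
  f11: (p10, p5, p7) → 48.9339
  f12: (p10, p5, p4) → 27.6349
  f13: (p10, p11, p7) → 40.4808
  f14: (p10, p11, p4) → 17.4433
  f15: (p2, p1, p8) → 14.7215
  f16: (p2, p3, p1) → 69.9419
  f17: (p2, p4, p8) → 15.4587
  f18: (p2, p3, p4) → 98.6655
Σ area = 728.268

Check V−E+F: 11 − 27 + 18 = 2.

facets=18 area=728.268


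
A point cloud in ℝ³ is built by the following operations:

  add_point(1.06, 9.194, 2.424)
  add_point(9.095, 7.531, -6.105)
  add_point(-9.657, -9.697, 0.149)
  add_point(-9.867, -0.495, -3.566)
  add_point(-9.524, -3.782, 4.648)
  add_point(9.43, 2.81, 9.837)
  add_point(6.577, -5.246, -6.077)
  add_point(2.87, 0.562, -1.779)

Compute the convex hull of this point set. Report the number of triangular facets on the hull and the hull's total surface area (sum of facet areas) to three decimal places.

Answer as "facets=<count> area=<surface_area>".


Extreme-point indices: [0, 1, 2, 3, 4, 5, 6] — 7 of 8 on the boundary.

Per-facet area ½‖(b−a)×(c−a)‖:
  f1: (p4, p2, p3) → 31.7118
  f2: (p4, p2, p5) → 69.8731
  f3: (p6, p2, p3) → 83.7463
  f4: (p6, p1, p3) → 112.2346
  f5: (p6, p2, p5) → 161.8789
  f6: (p6, p1, p5) → 104.0549
  f7: (p0, p4, p3) → 69.0770
  f8: (p0, p4, p5) → 108.6102
  f9: (p0, p1, p3) → 92.8375
  f10: (p0, p1, p5) → 75.8359
Σ area = 909.860

Check V−E+F: 7 − 15 + 10 = 2.

facets=10 area=909.860


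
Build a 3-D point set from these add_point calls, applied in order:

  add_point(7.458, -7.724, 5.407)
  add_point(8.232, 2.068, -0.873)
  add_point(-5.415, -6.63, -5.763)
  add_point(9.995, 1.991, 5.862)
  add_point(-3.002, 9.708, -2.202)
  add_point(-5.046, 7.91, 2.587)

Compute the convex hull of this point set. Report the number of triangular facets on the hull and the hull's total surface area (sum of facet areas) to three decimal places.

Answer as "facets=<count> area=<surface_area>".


facets=8 area=589.279

Hull vertices (6/6): indices [0, 1, 2, 3, 4, 5].

Facet areas (half cross-product norm):
  f1: (p5, p4, p2) → 45.7270
  f2: (p5, p0, p2) → 137.2027
  f3: (p5, p4, p3) → 45.3711
  f4: (p5, p0, p3) → 82.4001
  f5: (p1, p4, p2) → 105.5244
  f6: (p1, p4, p3) → 45.1983
  f7: (p1, p0, p2) → 93.0310
  f8: (p1, p0, p3) → 34.8246
Σ area = 589.279

Euler: V−E+F = 6−12+8 = 2.


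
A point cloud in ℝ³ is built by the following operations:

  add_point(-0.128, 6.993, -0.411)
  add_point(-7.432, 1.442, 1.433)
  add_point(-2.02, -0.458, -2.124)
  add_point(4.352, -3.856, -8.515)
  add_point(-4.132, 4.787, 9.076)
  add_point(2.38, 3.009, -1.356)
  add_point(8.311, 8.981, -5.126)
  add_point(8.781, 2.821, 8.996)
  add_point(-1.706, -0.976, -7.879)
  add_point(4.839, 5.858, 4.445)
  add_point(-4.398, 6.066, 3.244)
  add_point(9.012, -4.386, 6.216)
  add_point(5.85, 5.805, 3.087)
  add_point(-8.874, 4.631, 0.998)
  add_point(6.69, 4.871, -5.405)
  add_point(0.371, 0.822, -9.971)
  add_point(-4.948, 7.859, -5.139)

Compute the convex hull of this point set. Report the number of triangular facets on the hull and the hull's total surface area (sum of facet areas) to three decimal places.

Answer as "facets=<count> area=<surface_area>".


facets=20 area=863.133

Points on the hull: [1, 3, 4, 6, 7, 8, 9, 10, 11, 13, 15, 16] (12 of 17).

Per-facet area ½‖(b−a)×(c−a)‖:
  f1: (p7, p6, p11) → 59.5030
  f2: (p16, p15, p6) → 59.1539
  f3: (p16, p8, p13) → 39.0493
  f4: (p16, p8, p15) → 16.8362
  f5: (p4, p7, p11) → 49.7188
  f6: (p4, p16, p13) → 34.0782
  f7: (p1, p8, p13) → 18.8221
  f8: (p1, p4, p13) → 15.7682
  f9: (p1, p4, p11) → 72.8939
  f10: (p3, p8, p15) → 10.7819
  f11: (p3, p1, p11) → 117.9607
  f12: (p3, p1, p8) → 29.2712
  f13: (p3, p6, p11) → 102.5726
  f14: (p3, p15, p6) → 39.0531
  f15: (p9, p7, p6) → 30.0353
  f16: (p9, p4, p6) → 37.0059
  f17: (p9, p4, p7) → 33.7837
  f18: (p10, p16, p6) → 57.0889
  f19: (p10, p4, p6) → 39.2373
  f20: (p10, p4, p16) → 0.5190
Σ area = 863.133

Check V−E+F: 12 − 30 + 20 = 2.


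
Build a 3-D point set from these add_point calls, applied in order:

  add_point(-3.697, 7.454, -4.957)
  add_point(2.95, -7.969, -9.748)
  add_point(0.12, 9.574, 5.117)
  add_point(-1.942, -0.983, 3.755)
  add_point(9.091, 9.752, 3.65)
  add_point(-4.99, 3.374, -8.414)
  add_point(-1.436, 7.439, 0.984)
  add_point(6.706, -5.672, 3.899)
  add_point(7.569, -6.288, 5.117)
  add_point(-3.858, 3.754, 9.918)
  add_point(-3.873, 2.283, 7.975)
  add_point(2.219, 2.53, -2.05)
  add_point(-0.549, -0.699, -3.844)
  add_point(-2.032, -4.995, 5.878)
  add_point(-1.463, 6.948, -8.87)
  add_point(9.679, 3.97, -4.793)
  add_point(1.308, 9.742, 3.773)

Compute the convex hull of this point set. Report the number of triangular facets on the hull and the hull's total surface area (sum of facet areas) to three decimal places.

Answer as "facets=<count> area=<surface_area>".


facets=20 area=977.443

12 of the 17 inputs are extreme points: [0, 1, 2, 4, 5, 8, 9, 10, 13, 14, 15, 16].

Per-facet area ½‖(b−a)×(c−a)‖:
  f1: (p8, p1, p15) → 95.5008
  f2: (p14, p1, p5) → 34.5557
  f3: (p14, p1, p15) → 83.9990
  f4: (p13, p1, p5) → 105.9435
  f5: (p13, p8, p1) → 74.4902
  f6: (p13, p8, p9) → 44.9040
  f7: (p4, p14, p15) → 62.4647
  f8: (p4, p8, p15) → 72.7763
  f9: (p4, p8, p9) → 109.4724
  f10: (p10, p9, p5) → 13.1754
  f11: (p10, p13, p5) → 62.9944
  f12: (p10, p13, p9) → 5.9834
  f13: (p2, p4, p9) → 32.0077
  f14: (p16, p4, p14) → 50.5513
  f15: (p16, p2, p4) → 5.1976
  f16: (p0, p9, p5) → 38.1055
  f17: (p0, p2, p9) → 45.6484
  f18: (p0, p14, p5) → 10.7344
  f19: (p0, p16, p14) → 20.0426
  f20: (p0, p16, p2) → 8.8951
Σ area = 977.443

Check V−E+F: 12 − 30 + 20 = 2.


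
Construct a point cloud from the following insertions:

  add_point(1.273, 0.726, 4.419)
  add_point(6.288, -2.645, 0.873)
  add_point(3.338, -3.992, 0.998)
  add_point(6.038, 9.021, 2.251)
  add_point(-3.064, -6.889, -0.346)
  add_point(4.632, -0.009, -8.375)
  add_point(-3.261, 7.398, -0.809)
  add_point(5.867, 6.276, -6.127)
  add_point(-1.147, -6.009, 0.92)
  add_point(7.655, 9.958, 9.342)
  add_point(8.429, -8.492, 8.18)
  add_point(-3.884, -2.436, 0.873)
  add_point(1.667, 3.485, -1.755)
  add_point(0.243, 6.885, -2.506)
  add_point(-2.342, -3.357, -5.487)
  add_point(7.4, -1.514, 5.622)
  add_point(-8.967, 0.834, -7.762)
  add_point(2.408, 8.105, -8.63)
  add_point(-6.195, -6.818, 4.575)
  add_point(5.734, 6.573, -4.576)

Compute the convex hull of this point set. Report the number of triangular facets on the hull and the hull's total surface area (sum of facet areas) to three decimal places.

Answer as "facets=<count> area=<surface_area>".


facets=18 area=1013.619

11 of the 20 inputs are extreme points: [3, 4, 5, 6, 7, 9, 10, 14, 16, 17, 18].

Per-facet area ½‖(b−a)×(c−a)‖:
  f1: (p18, p9, p10) → 138.9058
  f2: (p5, p17, p16) → 54.3495
  f3: (p6, p18, p16) → 78.1748
  f4: (p6, p18, p9) → 116.8770
  f5: (p6, p17, p16) → 53.2174
  f6: (p6, p17, p9) → 72.8218
  f7: (p14, p5, p16) → 31.1765
  f8: (p7, p9, p10) → 141.8739
  f9: (p7, p5, p10) → 64.1856
  f10: (p7, p5, p17) → 15.7450
  f11: (p4, p5, p10) → 94.0511
  f12: (p4, p14, p5) → 20.5119
  f13: (p4, p18, p10) → 41.8948
  f14: (p4, p18, p16) → 34.5733
  f15: (p4, p14, p16) → 23.2134
  f16: (p3, p17, p9) → 4.5752
  f17: (p3, p7, p9) → 8.7371
  f18: (p3, p7, p17) → 18.7347
Σ area = 1013.619

Euler characteristic 11−27+18 = 2 ✓


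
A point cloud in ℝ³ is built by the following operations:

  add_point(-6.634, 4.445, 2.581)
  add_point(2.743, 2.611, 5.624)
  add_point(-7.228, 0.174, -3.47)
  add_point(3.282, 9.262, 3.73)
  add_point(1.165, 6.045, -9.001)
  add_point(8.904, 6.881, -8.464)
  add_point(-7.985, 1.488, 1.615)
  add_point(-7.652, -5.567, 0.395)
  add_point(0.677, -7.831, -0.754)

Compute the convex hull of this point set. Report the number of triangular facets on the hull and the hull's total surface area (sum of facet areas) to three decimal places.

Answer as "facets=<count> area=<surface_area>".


facets=14 area=637.844

9 of the 9 inputs are extreme points: [0, 1, 2, 3, 4, 5, 6, 7, 8].

Triangle areas on the boundary:
  f1: (p1, p8, p5) → 97.6664
  f2: (p3, p1, p5) → 47.0154
  f3: (p7, p2, p6) → 17.3146
  f4: (p7, p2, p8) → 30.0826
  f5: (p7, p1, p6) → 40.9801
  f6: (p7, p1, p8) → 53.5847
  f7: (p4, p8, p5) → 62.7637
  f8: (p4, p2, p8) → 67.3263
  f9: (p4, p3, p5) → 50.2464
  f10: (p0, p4, p3) → 69.1385
  f11: (p0, p1, p6) → 16.2237
  f12: (p0, p3, p1) → 34.1734
  f13: (p0, p2, p6) → 8.1151
  f14: (p0, p4, p2) → 43.2127
Σ area = 637.844

Check V−E+F: 9 − 21 + 14 = 2.


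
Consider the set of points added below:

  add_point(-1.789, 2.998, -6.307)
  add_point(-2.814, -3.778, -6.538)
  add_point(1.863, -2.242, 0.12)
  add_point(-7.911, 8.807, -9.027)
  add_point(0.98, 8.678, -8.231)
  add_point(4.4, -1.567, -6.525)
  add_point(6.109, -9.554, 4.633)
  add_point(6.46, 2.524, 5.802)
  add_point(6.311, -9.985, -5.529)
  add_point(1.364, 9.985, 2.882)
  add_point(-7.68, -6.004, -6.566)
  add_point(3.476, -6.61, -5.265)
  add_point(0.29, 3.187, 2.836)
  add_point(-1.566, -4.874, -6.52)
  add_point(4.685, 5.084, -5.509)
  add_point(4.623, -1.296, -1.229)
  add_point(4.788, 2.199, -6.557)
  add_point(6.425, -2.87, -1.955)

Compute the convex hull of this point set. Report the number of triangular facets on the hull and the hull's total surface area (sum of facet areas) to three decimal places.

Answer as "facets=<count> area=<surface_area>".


facets=18 area=894.988

Hull vertices (11/18): indices [3, 4, 6, 7, 8, 9, 10, 12, 14, 16, 17].

Facet areas (half cross-product norm):
  f1: (p10, p8, p3) → 104.5947
  f2: (p4, p8, p3) → 83.5279
  f3: (p4, p9, p3) → 49.6099
  f4: (p6, p8, p7) → 61.1597
  f5: (p6, p10, p8) → 74.1182
  f6: (p12, p9, p3) → 51.2731
  f7: (p12, p10, p3) → 101.1767
  f8: (p12, p6, p10) → 105.1720
  f9: (p12, p9, p7) → 23.6416
  f10: (p12, p6, p7) → 41.7303
  f11: (p14, p9, p7) → 46.5509
  f12: (p14, p4, p9) → 29.7534
  f13: (p17, p8, p7) → 17.9614
  f14: (p17, p14, p7) → 41.2677
  f15: (p16, p4, p8) → 19.5250
  f16: (p16, p14, p4) → 8.0440
  f17: (p16, p17, p8) → 26.2895
  f18: (p16, p17, p14) → 9.5916
Σ area = 894.988

Euler: V−E+F = 11−27+18 = 2.


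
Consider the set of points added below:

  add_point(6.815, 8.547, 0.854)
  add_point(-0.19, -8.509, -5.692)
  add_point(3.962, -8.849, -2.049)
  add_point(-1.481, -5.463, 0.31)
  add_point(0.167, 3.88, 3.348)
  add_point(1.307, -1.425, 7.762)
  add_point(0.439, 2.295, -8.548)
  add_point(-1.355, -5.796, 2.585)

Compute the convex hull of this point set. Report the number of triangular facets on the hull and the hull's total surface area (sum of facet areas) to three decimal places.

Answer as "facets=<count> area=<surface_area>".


facets=12 area=456.179

Extreme-point indices: [0, 1, 2, 3, 4, 5, 6, 7] — 8 of 8 on the boundary.

Triangle areas on the boundary:
  f1: (p6, p2, p0) → 86.4239
  f2: (p5, p2, p0) → 83.7400
  f3: (p1, p6, p3) → 37.6183
  f4: (p1, p6, p2) → 30.4357
  f5: (p7, p5, p2) → 25.4593
  f6: (p7, p1, p3) → 4.8311
  f7: (p7, p1, p2) → 21.0363
  f8: (p4, p6, p0) → 49.5576
  f9: (p4, p5, p0) → 26.1616
  f10: (p4, p7, p5) → 25.4238
  f11: (p4, p6, p3) → 54.1984
  f12: (p4, p7, p3) → 11.2930
Σ area = 456.179

Euler: V−E+F = 8−18+12 = 2.


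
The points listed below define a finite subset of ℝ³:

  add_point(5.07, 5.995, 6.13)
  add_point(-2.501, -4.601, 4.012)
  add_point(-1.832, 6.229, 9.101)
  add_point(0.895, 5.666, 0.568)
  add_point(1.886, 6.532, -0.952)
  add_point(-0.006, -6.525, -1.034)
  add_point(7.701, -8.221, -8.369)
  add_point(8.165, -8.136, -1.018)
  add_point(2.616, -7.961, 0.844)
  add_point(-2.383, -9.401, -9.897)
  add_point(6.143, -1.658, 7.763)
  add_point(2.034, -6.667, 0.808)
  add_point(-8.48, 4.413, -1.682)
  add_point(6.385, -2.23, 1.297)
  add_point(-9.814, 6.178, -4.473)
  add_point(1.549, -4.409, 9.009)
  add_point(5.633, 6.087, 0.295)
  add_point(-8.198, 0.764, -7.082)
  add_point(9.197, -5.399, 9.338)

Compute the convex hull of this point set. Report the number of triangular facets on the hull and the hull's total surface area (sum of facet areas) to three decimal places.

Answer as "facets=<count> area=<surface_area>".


14 of the 19 inputs are extreme points: [0, 1, 2, 4, 6, 7, 8, 9, 12, 14, 15, 16, 17, 18].

Per-facet area ½‖(b−a)×(c−a)‖:
  f1: (p6, p4, p14) → 105.4098
  f2: (p17, p1, p9) → 76.7352
  f3: (p17, p6, p14) → 41.6662
  f4: (p17, p6, p9) → 58.0928
  f5: (p8, p1, p9) → 40.5906
  f6: (p12, p17, p14) → 10.8587
  f7: (p12, p17, p1) → 39.8245
  f8: (p2, p0, p18) → 45.8650
  f9: (p2, p12, p1) → 65.7328
  f10: (p2, p12, p14) → 14.1299
  f11: (p2, p4, p14) → 65.4060
  f12: (p2, p0, p4) → 29.2526
  f13: (p16, p0, p18) → 35.6976
  f14: (p16, p6, p18) → 117.8943
  f15: (p16, p0, p4) → 11.3548
  f16: (p16, p6, p4) → 33.4485
  f17: (p15, p8, p18) → 34.3175
  f18: (p15, p8, p1) → 22.0754
  f19: (p15, p2, p18) → 39.0580
  f20: (p15, p2, p1) → 35.4776
  f21: (p7, p6, p9) → 36.9573
  f22: (p7, p8, p9) → 34.7413
  f23: (p7, p6, p18) → 9.7377
  f24: (p7, p8, p18) → 30.7156
Σ area = 1035.040

Euler: V−E+F = 14−36+24 = 2.

facets=24 area=1035.040


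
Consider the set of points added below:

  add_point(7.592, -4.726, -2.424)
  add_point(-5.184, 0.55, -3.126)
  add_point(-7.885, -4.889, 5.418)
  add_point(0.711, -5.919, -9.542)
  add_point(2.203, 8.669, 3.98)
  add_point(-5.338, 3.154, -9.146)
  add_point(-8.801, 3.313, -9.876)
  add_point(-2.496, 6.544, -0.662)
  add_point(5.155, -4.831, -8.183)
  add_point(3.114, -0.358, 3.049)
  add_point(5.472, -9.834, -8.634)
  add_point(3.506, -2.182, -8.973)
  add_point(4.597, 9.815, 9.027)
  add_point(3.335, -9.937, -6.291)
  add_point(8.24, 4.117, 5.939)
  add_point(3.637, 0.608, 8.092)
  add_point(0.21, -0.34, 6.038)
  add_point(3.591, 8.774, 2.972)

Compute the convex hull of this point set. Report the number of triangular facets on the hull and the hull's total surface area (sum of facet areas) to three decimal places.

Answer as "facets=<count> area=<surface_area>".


Hull vertices (15/18): indices [0, 2, 3, 4, 5, 6, 7, 8, 10, 11, 12, 13, 14, 15, 17].

Per-facet area ½‖(b−a)×(c−a)‖:
  f1: (p7, p2, p6) → 81.1683
  f2: (p7, p2, p12) → 86.8767
  f3: (p15, p2, p13) → 105.0539
  f4: (p15, p12, p14) → 22.8923
  f5: (p15, p2, p12) → 51.4991
  f6: (p3, p11, p6) → 30.9278
  f7: (p3, p2, p6) → 106.1637
  f8: (p3, p2, p13) → 48.8783
  f9: (p10, p3, p13) → 9.1155
  f10: (p10, p3, p11) → 14.6397
  f11: (p5, p11, p6) → 9.2294
  f12: (p17, p12, p14) → 20.6328
  f13: (p17, p11, p14) → 58.0051
  f14: (p17, p5, p11) → 78.9645
  f15: (p17, p5, p6) → 20.7897
  f16: (p0, p15, p14) → 36.7736
  f17: (p0, p15, p13) → 40.7778
  f18: (p0, p10, p13) → 12.3086
  f19: (p4, p7, p12) → 6.8582
  f20: (p4, p17, p12) → 4.8306
  f21: (p4, p7, p6) → 7.4327
  f22: (p4, p17, p6) → 15.8584
  f23: (p8, p10, p11) → 4.5385
  f24: (p8, p0, p10) → 15.6959
  f25: (p8, p11, p14) → 27.1048
  f26: (p8, p0, p14) → 28.4761
Σ area = 945.492

Euler: V−E+F = 15−39+26 = 2.

facets=26 area=945.492


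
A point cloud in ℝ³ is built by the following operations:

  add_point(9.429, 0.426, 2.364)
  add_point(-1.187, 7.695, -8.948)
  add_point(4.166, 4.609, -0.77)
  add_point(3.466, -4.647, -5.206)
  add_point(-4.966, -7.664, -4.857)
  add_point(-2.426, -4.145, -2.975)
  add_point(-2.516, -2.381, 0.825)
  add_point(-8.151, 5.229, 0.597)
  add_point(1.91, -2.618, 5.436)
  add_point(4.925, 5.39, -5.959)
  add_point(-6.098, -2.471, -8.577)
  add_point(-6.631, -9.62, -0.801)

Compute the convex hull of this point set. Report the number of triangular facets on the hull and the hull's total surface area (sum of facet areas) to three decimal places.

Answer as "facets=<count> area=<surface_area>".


10 of the 12 inputs are extreme points: [0, 1, 2, 3, 4, 7, 8, 9, 10, 11].

Triangle areas on the boundary:
  f1: (p3, p11, p0) → 60.4396
  f2: (p8, p0, p7) → 56.2342
  f3: (p8, p11, p7) → 80.9572
  f4: (p8, p11, p0) → 43.8710
  f5: (p2, p0, p7) → 33.4847
  f6: (p2, p1, p7) → 56.9291
  f7: (p10, p11, p7) → 63.6703
  f8: (p10, p1, p7) → 60.5077
  f9: (p10, p3, p1) → 57.3788
  f10: (p9, p2, p0) → 18.0648
  f11: (p9, p2, p1) → 17.9591
  f12: (p9, p3, p0) → 48.3743
  f13: (p9, p3, p1) → 35.5897
  f14: (p4, p3, p11) → 18.6769
  f15: (p4, p10, p11) → 10.2997
  f16: (p4, p10, p3) → 28.8335
Σ area = 691.271

Euler characteristic 10−24+16 = 2 ✓

facets=16 area=691.271


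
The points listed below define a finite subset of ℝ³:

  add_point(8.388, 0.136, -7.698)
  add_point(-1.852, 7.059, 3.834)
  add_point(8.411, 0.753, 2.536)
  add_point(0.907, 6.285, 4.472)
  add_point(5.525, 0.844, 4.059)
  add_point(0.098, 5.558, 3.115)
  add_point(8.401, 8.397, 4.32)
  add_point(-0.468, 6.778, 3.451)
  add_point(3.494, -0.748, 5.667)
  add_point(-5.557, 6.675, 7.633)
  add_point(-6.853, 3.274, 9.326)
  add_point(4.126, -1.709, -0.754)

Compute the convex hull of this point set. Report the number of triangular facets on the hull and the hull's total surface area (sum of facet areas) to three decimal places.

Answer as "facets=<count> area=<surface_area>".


facets=12 area=419.482

Extreme-point indices: [0, 1, 2, 6, 8, 9, 10, 11] — 8 of 12 on the boundary.

Area of each hull facet:
  f1: (p0, p6, p2) → 38.5642
  f2: (p1, p0, p6) → 74.9974
  f3: (p8, p6, p10) → 60.4272
  f4: (p8, p6, p2) → 23.4433
  f5: (p9, p6, p10) → 24.9514
  f6: (p9, p1, p6) → 20.5519
  f7: (p9, p0, p10) → 42.2334
  f8: (p9, p1, p0) → 21.4124
  f9: (p11, p0, p2) → 24.7982
  f10: (p11, p8, p2) → 16.3393
  f11: (p11, p0, p10) → 37.6142
  f12: (p11, p8, p10) → 34.1488
Σ area = 419.482

Euler: V−E+F = 8−18+12 = 2.


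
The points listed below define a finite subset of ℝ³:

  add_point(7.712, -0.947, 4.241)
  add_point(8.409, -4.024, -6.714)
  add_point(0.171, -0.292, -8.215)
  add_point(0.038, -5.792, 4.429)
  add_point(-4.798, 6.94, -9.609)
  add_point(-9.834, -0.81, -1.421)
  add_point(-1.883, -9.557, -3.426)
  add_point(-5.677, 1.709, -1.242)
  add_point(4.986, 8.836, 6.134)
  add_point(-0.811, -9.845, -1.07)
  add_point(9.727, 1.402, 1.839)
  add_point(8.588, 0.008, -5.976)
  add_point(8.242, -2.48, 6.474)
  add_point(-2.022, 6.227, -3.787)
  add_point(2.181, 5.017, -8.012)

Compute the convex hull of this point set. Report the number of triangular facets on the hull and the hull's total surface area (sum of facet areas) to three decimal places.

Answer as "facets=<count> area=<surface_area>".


Hull vertices (12/15): indices [1, 2, 3, 4, 5, 6, 8, 9, 10, 11, 12, 14].

Per-facet area ½‖(b−a)×(c−a)‖:
  f1: (p12, p1, p10) → 30.6898
  f2: (p12, p1, p9) → 74.3220
  f3: (p6, p9, p5) → 15.2897
  f4: (p6, p4, p5) → 73.8047
  f5: (p6, p1, p9) → 15.7844
  f6: (p14, p1, p4) → 26.2523
  f7: (p3, p9, p5) → 41.8375
  f8: (p3, p12, p9) → 26.9566
  f9: (p8, p4, p5) → 110.3564
  f10: (p8, p3, p5) → 96.9231
  f11: (p8, p3, p12) → 53.2472
  f12: (p8, p12, p10) → 30.5142
  f13: (p8, p14, p4) → 52.4838
  f14: (p2, p1, p4) → 20.8078
  f15: (p2, p6, p4) → 34.9654
  f16: (p2, p6, p1) → 47.1152
  f17: (p11, p1, p10) → 15.3971
  f18: (p11, p14, p1) → 14.7924
  f19: (p11, p8, p10) → 34.2852
  f20: (p11, p8, p14) → 60.9890
Σ area = 876.814

Euler: V−E+F = 12−30+20 = 2.

facets=20 area=876.814


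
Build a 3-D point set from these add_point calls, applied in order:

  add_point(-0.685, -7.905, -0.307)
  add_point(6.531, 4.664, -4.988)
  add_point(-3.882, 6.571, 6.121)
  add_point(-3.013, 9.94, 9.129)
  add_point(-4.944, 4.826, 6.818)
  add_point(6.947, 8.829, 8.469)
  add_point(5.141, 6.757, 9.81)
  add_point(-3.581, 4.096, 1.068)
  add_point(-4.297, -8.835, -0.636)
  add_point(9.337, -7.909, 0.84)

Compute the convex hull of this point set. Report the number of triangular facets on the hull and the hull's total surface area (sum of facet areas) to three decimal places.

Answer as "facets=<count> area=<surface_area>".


facets=14 area=717.988

Hull vertices (9/10): indices [1, 2, 3, 4, 5, 6, 7, 8, 9].

Per-facet area ½‖(b−a)×(c−a)‖:
  f1: (p1, p8, p9) → 95.5628
  f2: (p5, p1, p9) → 98.6976
  f3: (p6, p8, p4) → 80.5819
  f4: (p6, p8, p9) → 120.6640
  f5: (p6, p5, p9) → 26.5178
  f6: (p7, p8, p4) → 37.8014
  f7: (p7, p1, p8) → 77.0417
  f8: (p3, p6, p4) → 26.0479
  f9: (p3, p6, p5) → 12.9313
  f10: (p3, p5, p1) → 70.6160
  f11: (p3, p7, p1) → 55.3820
  f12: (p2, p7, p4) → 6.0762
  f13: (p2, p3, p4) → 4.3706
  f14: (p2, p3, p7) → 5.6970
Σ area = 717.988

Check V−E+F: 9 − 21 + 14 = 2.


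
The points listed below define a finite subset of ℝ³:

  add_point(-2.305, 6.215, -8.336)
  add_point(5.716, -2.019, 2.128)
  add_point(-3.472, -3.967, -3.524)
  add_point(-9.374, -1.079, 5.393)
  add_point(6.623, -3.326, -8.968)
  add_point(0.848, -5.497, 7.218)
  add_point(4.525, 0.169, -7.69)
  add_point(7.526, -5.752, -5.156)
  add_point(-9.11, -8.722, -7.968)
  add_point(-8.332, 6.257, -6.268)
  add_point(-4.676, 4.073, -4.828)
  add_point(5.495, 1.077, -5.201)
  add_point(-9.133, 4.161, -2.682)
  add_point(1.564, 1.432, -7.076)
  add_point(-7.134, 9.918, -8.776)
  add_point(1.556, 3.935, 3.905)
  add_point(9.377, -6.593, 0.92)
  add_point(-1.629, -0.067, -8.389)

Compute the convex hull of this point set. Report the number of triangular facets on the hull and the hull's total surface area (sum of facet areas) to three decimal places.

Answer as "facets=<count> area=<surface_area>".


Hull vertices (13/18): indices [0, 3, 4, 5, 6, 7, 8, 9, 11, 12, 14, 15, 16].

Per-facet area ½‖(b−a)×(c−a)‖:
  f1: (p4, p8, p14) → 141.5824
  f2: (p15, p14, p3) → 97.2445
  f3: (p12, p14, p3) → 11.2887
  f4: (p12, p8, p3) → 65.8864
  f5: (p7, p8, p16) → 49.9712
  f6: (p7, p4, p16) → 6.1120
  f7: (p7, p4, p8) → 38.3658
  f8: (p5, p15, p3) → 52.7998
  f9: (p5, p15, p16) → 52.7648
  f10: (p5, p8, p3) → 86.6508
  f11: (p5, p8, p16) → 98.0364
  f12: (p11, p4, p16) → 30.2209
  f13: (p11, p15, p16) → 53.6859
  f14: (p11, p15, p14) → 78.8898
  f15: (p9, p8, p14) → 23.2458
  f16: (p9, p12, p14) → 4.1040
  f17: (p9, p12, p8) → 29.1782
  f18: (p0, p4, p14) → 8.0749
  f19: (p0, p11, p14) → 7.7624
  f20: (p6, p11, p4) → 5.6263
  f21: (p6, p0, p4) → 9.0348
  f22: (p6, p0, p11) → 12.8271
Σ area = 963.353

Euler characteristic 13−33+22 = 2 ✓

facets=22 area=963.353


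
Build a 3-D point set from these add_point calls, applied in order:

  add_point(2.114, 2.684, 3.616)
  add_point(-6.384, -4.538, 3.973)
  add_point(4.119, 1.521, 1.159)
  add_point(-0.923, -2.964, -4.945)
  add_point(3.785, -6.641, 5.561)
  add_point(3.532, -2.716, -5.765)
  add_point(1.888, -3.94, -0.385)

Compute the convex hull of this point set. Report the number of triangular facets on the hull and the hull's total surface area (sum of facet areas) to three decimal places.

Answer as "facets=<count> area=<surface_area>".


facets=8 area=262.555

Extreme-point indices: [0, 1, 2, 3, 4, 5] — 6 of 7 on the boundary.

Triangle areas on the boundary:
  f1: (p5, p4, p2) → 37.7000
  f2: (p0, p4, p1) → 46.7600
  f3: (p0, p4, p2) → 15.6402
  f4: (p0, p5, p2) → 9.0089
  f5: (p3, p0, p1) → 50.5149
  f6: (p3, p0, p5) → 23.9383
  f7: (p3, p4, p1) → 52.1829
  f8: (p3, p5, p4) → 26.8097
Σ area = 262.555

Euler characteristic 6−12+8 = 2 ✓


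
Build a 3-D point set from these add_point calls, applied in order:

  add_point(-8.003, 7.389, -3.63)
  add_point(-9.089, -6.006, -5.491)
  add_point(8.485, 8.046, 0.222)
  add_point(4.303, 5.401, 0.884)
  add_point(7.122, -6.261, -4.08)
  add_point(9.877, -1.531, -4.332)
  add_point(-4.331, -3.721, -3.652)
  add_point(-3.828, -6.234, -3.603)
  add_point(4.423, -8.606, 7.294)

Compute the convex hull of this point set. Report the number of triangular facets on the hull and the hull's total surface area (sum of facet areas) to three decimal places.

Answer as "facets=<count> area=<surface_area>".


facets=10 area=743.645

Points on the hull: [0, 1, 2, 3, 4, 5, 8] (7 of 9).

Area of each hull facet:
  f1: (p8, p2, p5) → 78.3246
  f2: (p0, p5, p1) → 125.8033
  f3: (p0, p2, p5) → 90.6158
  f4: (p0, p8, p1) → 127.4014
  f5: (p4, p5, p1) → 39.0352
  f6: (p4, p8, p1) → 96.0656
  f7: (p4, p8, p5) → 30.8651
  f8: (p3, p8, p2) → 32.5977
  f9: (p3, p0, p2) → 25.0647
  f10: (p3, p0, p8) → 97.8712
Σ area = 743.645

Check V−E+F: 7 − 15 + 10 = 2.


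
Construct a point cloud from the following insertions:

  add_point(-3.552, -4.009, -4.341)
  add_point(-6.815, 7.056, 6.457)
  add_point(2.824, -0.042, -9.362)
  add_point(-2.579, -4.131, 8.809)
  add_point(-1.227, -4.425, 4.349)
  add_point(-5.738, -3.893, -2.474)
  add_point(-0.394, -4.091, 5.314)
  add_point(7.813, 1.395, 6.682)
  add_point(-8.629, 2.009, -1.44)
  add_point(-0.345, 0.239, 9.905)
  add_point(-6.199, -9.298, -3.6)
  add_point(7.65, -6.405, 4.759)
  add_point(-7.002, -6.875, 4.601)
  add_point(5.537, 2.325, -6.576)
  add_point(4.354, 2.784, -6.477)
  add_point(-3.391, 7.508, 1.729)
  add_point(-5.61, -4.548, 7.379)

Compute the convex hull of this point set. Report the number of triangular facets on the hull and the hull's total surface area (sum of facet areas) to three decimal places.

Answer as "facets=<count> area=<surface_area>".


Extreme-point indices: [1, 2, 3, 7, 8, 9, 10, 11, 12, 13, 14, 15, 16] — 13 of 17 on the boundary.

Facet areas (half cross-product norm):
  f1: (p2, p10, p8) → 75.4712
  f2: (p15, p2, p8) → 56.7012
  f3: (p11, p2, p10) → 104.1131
  f4: (p13, p15, p7) → 78.5783
  f5: (p13, p11, p7) → 53.3683
  f6: (p13, p11, p2) → 31.8499
  f7: (p1, p15, p7) → 39.6141
  f8: (p1, p15, p8) → 23.9372
  f9: (p12, p11, p10) → 62.7865
  f10: (p12, p10, p8) → 44.7118
  f11: (p12, p1, p8) → 51.7807
  f12: (p12, p1, p16) → 19.6577
  f13: (p14, p15, p2) → 23.2222
  f14: (p14, p13, p2) → 2.7460
  f15: (p14, p13, p15) → 4.8723
  f16: (p9, p1, p7) → 40.9369
  f17: (p9, p1, p16) → 37.4546
  f18: (p9, p11, p7) → 35.4849
  f19: (p3, p12, p16) → 4.6888
  f20: (p3, p12, p11) → 35.9574
  f21: (p3, p9, p16) → 6.8043
  f22: (p3, p9, p11) → 27.9275
Σ area = 862.665

Euler: V−E+F = 13−33+22 = 2.

facets=22 area=862.665


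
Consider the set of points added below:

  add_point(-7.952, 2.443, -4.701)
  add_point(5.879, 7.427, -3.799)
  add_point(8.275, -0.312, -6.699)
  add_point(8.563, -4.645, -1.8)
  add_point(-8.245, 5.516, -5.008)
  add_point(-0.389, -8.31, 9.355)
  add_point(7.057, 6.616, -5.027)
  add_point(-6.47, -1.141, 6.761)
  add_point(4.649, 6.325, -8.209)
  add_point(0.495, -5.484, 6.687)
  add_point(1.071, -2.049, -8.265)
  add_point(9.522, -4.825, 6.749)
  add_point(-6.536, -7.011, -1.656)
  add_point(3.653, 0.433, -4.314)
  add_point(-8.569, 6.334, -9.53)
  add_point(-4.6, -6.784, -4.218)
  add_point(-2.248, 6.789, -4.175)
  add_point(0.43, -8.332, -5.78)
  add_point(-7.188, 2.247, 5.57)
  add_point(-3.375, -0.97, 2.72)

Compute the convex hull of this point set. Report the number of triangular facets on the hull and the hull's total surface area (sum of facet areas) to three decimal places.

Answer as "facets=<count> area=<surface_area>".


Extreme-point indices: [0, 1, 2, 3, 4, 5, 6, 7, 8, 10, 11, 12, 14, 15, 16, 17, 18] — 17 of 20 on the boundary.

Facet areas (half cross-product norm):
  f1: (p18, p1, p11) → 127.6895
  f2: (p16, p1, p14) → 20.6363
  f3: (p16, p18, p1) → 44.0810
  f4: (p5, p17, p11) → 78.5218
  f5: (p5, p18, p11) → 70.2191
  f6: (p8, p1, p14) → 29.2653
  f7: (p10, p17, p14) → 35.8038
  f8: (p10, p2, p17) → 25.0348
  f9: (p10, p8, p14) → 55.6712
  f10: (p10, p8, p2) → 27.9486
  f11: (p3, p17, p11) → 36.6820
  f12: (p3, p2, p11) → 18.2309
  f13: (p3, p2, p17) → 31.8668
  f14: (p4, p16, p14) → 14.0586
  f15: (p4, p16, p18) → 33.9639
  f16: (p4, p0, p14) → 6.8604
  f17: (p4, p0, p18) → 15.8537
  f18: (p12, p5, p17) → 51.9898
  f19: (p12, p0, p14) → 17.0843
  f20: (p12, p0, p18) → 48.7616
  f21: (p6, p8, p1) → 3.7140
  f22: (p6, p8, p2) → 14.2957
  f23: (p6, p1, p11) → 15.6068
  f24: (p6, p2, p11) → 51.2202
  f25: (p15, p17, p14) → 37.0435
  f26: (p15, p12, p14) → 23.2367
  f27: (p15, p12, p17) → 5.7678
  f28: (p7, p5, p18) → 8.1833
  f29: (p7, p12, p18) → 18.1390
  f30: (p7, p12, p5) → 49.0434
Σ area = 1016.474

Euler: V−E+F = 17−45+30 = 2.

facets=30 area=1016.474


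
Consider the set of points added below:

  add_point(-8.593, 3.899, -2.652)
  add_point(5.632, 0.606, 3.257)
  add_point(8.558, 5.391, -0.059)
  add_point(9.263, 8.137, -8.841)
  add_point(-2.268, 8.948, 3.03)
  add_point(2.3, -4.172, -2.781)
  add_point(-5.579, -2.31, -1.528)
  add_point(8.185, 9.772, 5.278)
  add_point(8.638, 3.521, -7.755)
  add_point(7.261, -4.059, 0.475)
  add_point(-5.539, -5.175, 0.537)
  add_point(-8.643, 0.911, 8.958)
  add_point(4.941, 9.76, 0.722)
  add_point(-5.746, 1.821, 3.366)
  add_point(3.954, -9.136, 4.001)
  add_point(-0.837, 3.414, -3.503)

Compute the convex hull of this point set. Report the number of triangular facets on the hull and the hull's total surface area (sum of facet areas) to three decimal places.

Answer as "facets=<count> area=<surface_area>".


facets=22 area=928.621

13 of the 16 inputs are extreme points: [0, 2, 3, 4, 5, 6, 7, 8, 9, 10, 11, 12, 14].

Facet areas (half cross-product norm):
  f1: (p7, p14, p11) → 147.2296
  f2: (p9, p7, p14) → 43.0194
  f3: (p4, p0, p3) → 81.9202
  f4: (p4, p7, p11) → 56.0150
  f5: (p4, p0, p11) → 53.6116
  f6: (p2, p7, p3) → 26.6453
  f7: (p2, p9, p7) → 26.9957
  f8: (p10, p5, p14) → 35.9847
  f9: (p10, p14, p11) → 57.5695
  f10: (p10, p0, p11) → 51.3367
  f11: (p8, p9, p14) → 16.2286
  f12: (p8, p5, p14) → 36.5045
  f13: (p8, p2, p3) → 18.9413
  f14: (p8, p2, p9) → 37.2303
  f15: (p8, p0, p3) → 42.3654
  f16: (p12, p7, p3) → 25.7542
  f17: (p12, p4, p3) → 30.9865
  f18: (p12, p4, p7) → 20.2916
  f19: (p6, p10, p0) → 7.0835
  f20: (p6, p10, p5) → 14.3860
  f21: (p6, p8, p0) → 57.9703
  f22: (p6, p8, p5) → 40.5511
Σ area = 928.621

Euler characteristic 13−33+22 = 2 ✓


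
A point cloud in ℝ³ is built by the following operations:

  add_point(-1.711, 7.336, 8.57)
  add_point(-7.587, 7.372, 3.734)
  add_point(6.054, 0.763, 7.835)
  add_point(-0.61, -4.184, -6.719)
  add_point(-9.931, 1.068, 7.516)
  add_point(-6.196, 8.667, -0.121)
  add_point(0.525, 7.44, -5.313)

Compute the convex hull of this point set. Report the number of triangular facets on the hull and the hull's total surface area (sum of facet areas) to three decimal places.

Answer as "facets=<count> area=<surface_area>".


Points on the hull: [0, 1, 2, 3, 4, 5, 6] (7 of 7).

Per-facet area ½‖(b−a)×(c−a)‖:
  f1: (p3, p2, p4) → 122.2237
  f2: (p3, p5, p4) → 87.3105
  f3: (p6, p3, p2) → 88.7814
  f4: (p6, p3, p5) → 49.9888
  f5: (p0, p2, p4) → 51.8538
  f6: (p0, p6, p2) → 70.4468
  f7: (p0, p6, p5) → 41.8190
  f8: (p1, p5, p4) → 10.2914
  f9: (p1, p0, p4) → 29.2647
  f10: (p1, p0, p5) → 15.4862
Σ area = 567.466

Euler characteristic 7−15+10 = 2 ✓

facets=10 area=567.466


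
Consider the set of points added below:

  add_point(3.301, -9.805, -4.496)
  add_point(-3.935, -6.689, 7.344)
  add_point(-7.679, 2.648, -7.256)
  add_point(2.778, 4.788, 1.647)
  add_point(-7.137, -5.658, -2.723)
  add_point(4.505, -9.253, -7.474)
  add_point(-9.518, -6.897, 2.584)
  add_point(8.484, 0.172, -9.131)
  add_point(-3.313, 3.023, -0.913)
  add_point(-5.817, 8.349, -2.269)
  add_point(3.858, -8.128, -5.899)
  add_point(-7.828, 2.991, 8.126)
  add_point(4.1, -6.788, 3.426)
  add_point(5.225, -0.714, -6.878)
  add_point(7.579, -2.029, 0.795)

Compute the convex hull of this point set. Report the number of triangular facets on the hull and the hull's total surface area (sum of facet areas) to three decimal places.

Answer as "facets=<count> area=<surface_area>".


Hull vertices (12/15): indices [0, 1, 2, 3, 4, 5, 6, 7, 9, 11, 12, 14].

Per-facet area ½‖(b−a)×(c−a)‖:
  f1: (p2, p9, p7) → 64.1026
  f2: (p2, p11, p6) → 76.2931
  f3: (p2, p11, p9) → 45.4384
  f4: (p1, p11, p6) → 37.5541
  f5: (p1, p12, p11) → 43.3091
  f6: (p3, p9, p7) → 64.7742
  f7: (p3, p11, p9) → 55.9922
  f8: (p5, p2, p7) → 82.3901
  f9: (p14, p12, p11) → 51.9166
  f10: (p14, p3, p11) → 47.7620
  f11: (p14, p3, p7) → 42.7613
  f12: (p14, p5, p7) → 48.8025
  f13: (p14, p5, p12) → 34.9083
  f14: (p4, p2, p6) → 22.8278
  f15: (p4, p5, p6) → 30.4095
  f16: (p4, p5, p2) → 61.5425
  f17: (p0, p1, p12) → 35.9631
  f18: (p0, p5, p12) → 9.0917
  f19: (p0, p1, p6) → 51.5262
  f20: (p0, p5, p6) → 16.9485
Σ area = 924.314

Check V−E+F: 12 − 30 + 20 = 2.

facets=20 area=924.314


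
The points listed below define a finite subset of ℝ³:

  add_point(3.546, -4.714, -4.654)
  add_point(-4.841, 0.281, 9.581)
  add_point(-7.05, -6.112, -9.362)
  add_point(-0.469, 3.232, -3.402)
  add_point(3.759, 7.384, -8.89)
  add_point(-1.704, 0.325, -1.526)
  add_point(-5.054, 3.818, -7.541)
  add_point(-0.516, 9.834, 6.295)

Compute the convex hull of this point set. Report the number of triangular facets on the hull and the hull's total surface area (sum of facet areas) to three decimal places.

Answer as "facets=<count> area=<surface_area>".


facets=8 area=659.402

6 of the 8 inputs are extreme points: [0, 1, 2, 4, 6, 7].

Facet areas (half cross-product norm):
  f1: (p0, p4, p2) → 74.8599
  f2: (p0, p1, p2) → 100.5170
  f3: (p0, p7, p4) → 100.7718
  f4: (p0, p1, p7) → 93.1802
  f5: (p6, p4, p2) → 42.4565
  f6: (p6, p7, p4) → 72.5550
  f7: (p6, p1, p2) → 89.9510
  f8: (p6, p1, p7) → 85.1107
Σ area = 659.402

Check V−E+F: 6 − 12 + 8 = 2.


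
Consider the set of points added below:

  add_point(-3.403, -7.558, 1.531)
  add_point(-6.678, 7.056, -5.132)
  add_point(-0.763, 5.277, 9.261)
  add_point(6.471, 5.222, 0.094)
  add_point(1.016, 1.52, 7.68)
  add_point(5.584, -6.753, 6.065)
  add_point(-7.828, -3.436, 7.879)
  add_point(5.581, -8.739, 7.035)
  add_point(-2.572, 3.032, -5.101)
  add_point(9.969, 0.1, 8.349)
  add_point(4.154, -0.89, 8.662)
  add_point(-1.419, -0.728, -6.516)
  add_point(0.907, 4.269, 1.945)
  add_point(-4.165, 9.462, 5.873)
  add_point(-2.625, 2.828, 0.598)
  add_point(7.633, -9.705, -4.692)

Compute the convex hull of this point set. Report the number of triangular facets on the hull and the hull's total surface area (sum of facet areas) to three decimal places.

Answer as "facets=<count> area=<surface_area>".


facets=18 area=969.134

11 of the 16 inputs are extreme points: [0, 1, 2, 3, 6, 7, 9, 10, 11, 13, 15].

Per-facet area ½‖(b−a)×(c−a)‖:
  f1: (p1, p13, p6) → 77.7092
  f2: (p2, p13, p6) → 35.7839
  f3: (p2, p13, p9) → 26.2619
  f4: (p7, p15, p9) → 58.9835
  f5: (p3, p15, p9) → 78.5171
  f6: (p3, p11, p15) → 75.0647
  f7: (p3, p11, p1) → 56.0114
  f8: (p3, p13, p9) → 65.9780
  f9: (p3, p1, p13) → 70.1746
  f10: (p0, p7, p6) → 46.2232
  f11: (p0, p7, p15) → 59.1895
  f12: (p0, p11, p15) → 62.7727
  f13: (p0, p1, p6) → 70.0033
  f14: (p0, p11, p1) → 48.4799
  f15: (p10, p2, p9) → 20.4267
  f16: (p10, p7, p9) → 24.0413
  f17: (p10, p2, p6) → 43.5875
  f18: (p10, p7, p6) → 49.9255
Σ area = 969.134

Euler: V−E+F = 11−27+18 = 2.


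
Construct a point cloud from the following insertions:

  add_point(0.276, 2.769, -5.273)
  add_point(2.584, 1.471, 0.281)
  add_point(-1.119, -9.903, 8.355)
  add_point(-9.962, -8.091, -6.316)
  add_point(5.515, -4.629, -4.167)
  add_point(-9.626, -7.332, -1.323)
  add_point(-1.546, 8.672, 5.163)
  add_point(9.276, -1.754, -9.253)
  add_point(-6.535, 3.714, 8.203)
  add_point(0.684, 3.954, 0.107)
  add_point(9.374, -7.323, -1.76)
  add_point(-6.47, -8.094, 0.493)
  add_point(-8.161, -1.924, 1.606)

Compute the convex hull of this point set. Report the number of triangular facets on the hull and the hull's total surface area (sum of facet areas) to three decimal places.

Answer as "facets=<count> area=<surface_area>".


8 of the 13 inputs are extreme points: [0, 2, 3, 5, 6, 7, 8, 10].

Facet areas (half cross-product norm):
  f1: (p2, p10, p3) → 123.8642
  f2: (p2, p6, p10) → 134.2794
  f3: (p7, p10, p3) → 91.4371
  f4: (p7, p6, p10) → 94.0860
  f5: (p8, p6, p3) → 71.1637
  f6: (p8, p2, p6) → 52.2808
  f7: (p0, p6, p3) → 86.2380
  f8: (p0, p7, p3) → 78.6535
  f9: (p0, p7, p6) → 50.2219
  f10: (p5, p2, p3) → 22.3575
  f11: (p5, p8, p3) → 24.7389
  f12: (p5, p8, p2) → 86.9839
Σ area = 916.305

Euler: V−E+F = 8−18+12 = 2.

facets=12 area=916.305


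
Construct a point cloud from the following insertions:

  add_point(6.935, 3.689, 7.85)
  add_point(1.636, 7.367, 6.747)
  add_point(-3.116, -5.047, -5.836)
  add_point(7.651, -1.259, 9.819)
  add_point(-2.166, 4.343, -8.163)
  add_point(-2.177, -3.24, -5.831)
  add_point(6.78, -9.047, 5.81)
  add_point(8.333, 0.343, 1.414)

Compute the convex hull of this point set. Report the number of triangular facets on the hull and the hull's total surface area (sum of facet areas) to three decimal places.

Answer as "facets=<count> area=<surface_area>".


8 of the 8 inputs are extreme points: [0, 1, 2, 3, 4, 5, 6, 7].

Per-facet area ½‖(b−a)×(c−a)‖:
  f1: (p6, p7, p2) → 74.2347
  f2: (p6, p1, p2) → 125.3967
  f3: (p4, p1, p2) → 76.2045
  f4: (p4, p1, p7) → 78.2398
  f5: (p3, p6, p7) → 36.3430
  f6: (p3, p6, p1) → 41.3443
  f7: (p5, p7, p2) → 10.7320
  f8: (p5, p4, p2) → 4.2805
  f9: (p5, p4, p7) → 52.3359
  f10: (p0, p1, p7) → 23.3336
  f11: (p0, p3, p7) → 19.6962
  f12: (p0, p3, p1) → 12.7719
Σ area = 554.913

Euler: V−E+F = 8−18+12 = 2.

facets=12 area=554.913


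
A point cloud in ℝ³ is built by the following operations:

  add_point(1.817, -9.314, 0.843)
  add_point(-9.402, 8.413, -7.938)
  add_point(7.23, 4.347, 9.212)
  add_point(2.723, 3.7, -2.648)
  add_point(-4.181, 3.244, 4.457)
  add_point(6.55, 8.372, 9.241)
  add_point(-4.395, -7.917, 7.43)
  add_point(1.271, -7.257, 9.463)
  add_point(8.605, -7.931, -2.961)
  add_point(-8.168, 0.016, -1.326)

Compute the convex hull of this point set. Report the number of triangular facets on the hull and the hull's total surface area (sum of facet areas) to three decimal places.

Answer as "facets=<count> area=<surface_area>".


Extreme-point indices: [0, 1, 2, 3, 4, 5, 6, 7, 8, 9] — 10 of 10 on the boundary.

Triangle areas on the boundary:
  f1: (p0, p8, p1) → 89.4049
  f2: (p7, p0, p8) → 30.7876
  f3: (p6, p7, p0) → 25.6989
  f4: (p6, p5, p7) → 45.8245
  f5: (p3, p8, p1) → 67.1304
  f6: (p3, p5, p1) → 82.8425
  f7: (p3, p5, p8) → 85.0905
  f8: (p2, p7, p8) → 92.1786
  f9: (p2, p5, p8) → 24.7066
  f10: (p2, p5, p7) → 15.9521
  f11: (p9, p0, p1) → 52.7600
  f12: (p9, p6, p0) → 55.6217
  f13: (p4, p6, p5) → 70.4955
  f14: (p4, p9, p6) → 43.5528
  f15: (p4, p5, p1) → 80.9785
  f16: (p4, p9, p1) → 40.8030
Σ area = 903.828

Euler: V−E+F = 10−24+16 = 2.

facets=16 area=903.828
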